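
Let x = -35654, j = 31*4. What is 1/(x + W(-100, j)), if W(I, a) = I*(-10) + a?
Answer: -1/34530 ≈ -2.8960e-5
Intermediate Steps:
j = 124
W(I, a) = a - 10*I (W(I, a) = -10*I + a = a - 10*I)
1/(x + W(-100, j)) = 1/(-35654 + (124 - 10*(-100))) = 1/(-35654 + (124 + 1000)) = 1/(-35654 + 1124) = 1/(-34530) = -1/34530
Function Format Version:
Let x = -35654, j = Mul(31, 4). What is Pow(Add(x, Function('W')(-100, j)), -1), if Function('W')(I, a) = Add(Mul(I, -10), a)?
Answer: Rational(-1, 34530) ≈ -2.8960e-5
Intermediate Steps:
j = 124
Function('W')(I, a) = Add(a, Mul(-10, I)) (Function('W')(I, a) = Add(Mul(-10, I), a) = Add(a, Mul(-10, I)))
Pow(Add(x, Function('W')(-100, j)), -1) = Pow(Add(-35654, Add(124, Mul(-10, -100))), -1) = Pow(Add(-35654, Add(124, 1000)), -1) = Pow(Add(-35654, 1124), -1) = Pow(-34530, -1) = Rational(-1, 34530)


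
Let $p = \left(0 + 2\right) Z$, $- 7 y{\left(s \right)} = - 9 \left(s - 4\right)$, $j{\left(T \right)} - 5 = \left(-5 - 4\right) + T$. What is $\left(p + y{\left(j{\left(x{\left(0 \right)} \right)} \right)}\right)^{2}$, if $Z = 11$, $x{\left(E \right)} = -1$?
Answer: $\frac{5329}{49} \approx 108.76$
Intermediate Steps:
$j{\left(T \right)} = -4 + T$ ($j{\left(T \right)} = 5 + \left(\left(-5 - 4\right) + T\right) = 5 + \left(-9 + T\right) = -4 + T$)
$y{\left(s \right)} = - \frac{36}{7} + \frac{9 s}{7}$ ($y{\left(s \right)} = - \frac{\left(-9\right) \left(s - 4\right)}{7} = - \frac{\left(-9\right) \left(-4 + s\right)}{7} = - \frac{36 - 9 s}{7} = - \frac{36}{7} + \frac{9 s}{7}$)
$p = 22$ ($p = \left(0 + 2\right) 11 = 2 \cdot 11 = 22$)
$\left(p + y{\left(j{\left(x{\left(0 \right)} \right)} \right)}\right)^{2} = \left(22 + \left(- \frac{36}{7} + \frac{9 \left(-4 - 1\right)}{7}\right)\right)^{2} = \left(22 + \left(- \frac{36}{7} + \frac{9}{7} \left(-5\right)\right)\right)^{2} = \left(22 - \frac{81}{7}\right)^{2} = \left(\frac{73}{7}\right)^{2} = \frac{5329}{49}$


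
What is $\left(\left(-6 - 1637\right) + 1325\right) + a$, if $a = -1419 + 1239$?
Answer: $-498$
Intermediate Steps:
$a = -180$
$\left(\left(-6 - 1637\right) + 1325\right) + a = \left(\left(-6 - 1637\right) + 1325\right) - 180 = \left(-1643 + 1325\right) - 180 = -318 - 180 = -498$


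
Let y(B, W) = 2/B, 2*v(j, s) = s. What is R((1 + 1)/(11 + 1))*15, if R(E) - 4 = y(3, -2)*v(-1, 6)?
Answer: 90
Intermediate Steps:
v(j, s) = s/2
R(E) = 6 (R(E) = 4 + (2/3)*((½)*6) = 4 + (2*(⅓))*3 = 4 + (⅔)*3 = 4 + 2 = 6)
R((1 + 1)/(11 + 1))*15 = 6*15 = 90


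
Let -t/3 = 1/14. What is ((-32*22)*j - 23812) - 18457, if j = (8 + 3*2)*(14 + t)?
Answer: -178141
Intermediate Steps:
t = -3/14 ≈ -0.21429
j = 193 (j = (8 + 3*2)*(14 - 3/14) = (8 + 6)*(193/14) = 14*(193/14) = 193)
((-32*22)*j - 23812) - 18457 = (-32*22*193 - 23812) - 18457 = (-704*193 - 23812) - 18457 = (-135872 - 23812) - 18457 = -159684 - 18457 = -178141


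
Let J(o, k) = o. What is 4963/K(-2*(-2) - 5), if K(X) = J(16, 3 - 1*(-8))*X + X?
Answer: -4963/17 ≈ -291.94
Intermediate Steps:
K(X) = 17*X (K(X) = 16*X + X = 17*X)
4963/K(-2*(-2) - 5) = 4963/((17*(-2*(-2) - 5))) = 4963/((17*(4 - 5))) = 4963/((17*(-1))) = 4963/(-17) = 4963*(-1/17) = -4963/17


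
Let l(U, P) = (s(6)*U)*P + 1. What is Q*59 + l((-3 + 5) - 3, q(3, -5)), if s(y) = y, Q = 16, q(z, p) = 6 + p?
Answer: 939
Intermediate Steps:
l(U, P) = 1 + 6*P*U (l(U, P) = (6*U)*P + 1 = 6*P*U + 1 = 1 + 6*P*U)
Q*59 + l((-3 + 5) - 3, q(3, -5)) = 16*59 + (1 + 6*(6 - 5)*((-3 + 5) - 3)) = 944 + (1 + 6*1*(2 - 3)) = 944 + (1 + 6*1*(-1)) = 944 + (1 - 6) = 944 - 5 = 939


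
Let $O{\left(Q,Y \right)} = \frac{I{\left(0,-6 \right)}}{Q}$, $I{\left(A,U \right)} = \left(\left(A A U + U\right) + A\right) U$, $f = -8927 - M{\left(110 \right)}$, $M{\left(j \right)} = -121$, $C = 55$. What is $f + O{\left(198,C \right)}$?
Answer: $- \frac{96864}{11} \approx -8805.8$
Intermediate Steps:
$f = -8806$ ($f = -8927 - -121 = -8927 + 121 = -8806$)
$I{\left(A,U \right)} = U \left(A + U + U A^{2}\right)$ ($I{\left(A,U \right)} = \left(\left(A^{2} U + U\right) + A\right) U = \left(\left(U A^{2} + U\right) + A\right) U = \left(\left(U + U A^{2}\right) + A\right) U = \left(A + U + U A^{2}\right) U = U \left(A + U + U A^{2}\right)$)
$O{\left(Q,Y \right)} = \frac{36}{Q}$ ($O{\left(Q,Y \right)} = \frac{\left(-6\right) \left(0 - 6 - 6 \cdot 0^{2}\right)}{Q} = \frac{\left(-6\right) \left(0 - 6 - 0\right)}{Q} = \frac{\left(-6\right) \left(0 - 6 + 0\right)}{Q} = \frac{\left(-6\right) \left(-6\right)}{Q} = \frac{36}{Q}$)
$f + O{\left(198,C \right)} = -8806 + \frac{36}{198} = -8806 + 36 \cdot \frac{1}{198} = -8806 + \frac{2}{11} = - \frac{96864}{11}$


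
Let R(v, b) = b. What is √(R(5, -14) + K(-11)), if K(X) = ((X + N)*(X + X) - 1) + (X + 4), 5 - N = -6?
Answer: I*√22 ≈ 4.6904*I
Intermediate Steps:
N = 11 (N = 5 - 1*(-6) = 5 + 6 = 11)
K(X) = 3 + X + 2*X*(11 + X) (K(X) = ((X + 11)*(X + X) - 1) + (X + 4) = ((11 + X)*(2*X) - 1) + (4 + X) = (2*X*(11 + X) - 1) + (4 + X) = (-1 + 2*X*(11 + X)) + (4 + X) = 3 + X + 2*X*(11 + X))
√(R(5, -14) + K(-11)) = √(-14 + (3 + 2*(-11)² + 23*(-11))) = √(-14 + (3 + 2*121 - 253)) = √(-14 + (3 + 242 - 253)) = √(-14 - 8) = √(-22) = I*√22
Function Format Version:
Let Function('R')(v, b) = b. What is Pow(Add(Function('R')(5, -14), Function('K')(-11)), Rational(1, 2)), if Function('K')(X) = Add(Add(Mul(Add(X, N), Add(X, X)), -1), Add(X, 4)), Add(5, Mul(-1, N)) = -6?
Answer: Mul(I, Pow(22, Rational(1, 2))) ≈ Mul(4.6904, I)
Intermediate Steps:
N = 11 (N = Add(5, Mul(-1, -6)) = Add(5, 6) = 11)
Function('K')(X) = Add(3, X, Mul(2, X, Add(11, X))) (Function('K')(X) = Add(Add(Mul(Add(X, 11), Add(X, X)), -1), Add(X, 4)) = Add(Add(Mul(Add(11, X), Mul(2, X)), -1), Add(4, X)) = Add(Add(Mul(2, X, Add(11, X)), -1), Add(4, X)) = Add(Add(-1, Mul(2, X, Add(11, X))), Add(4, X)) = Add(3, X, Mul(2, X, Add(11, X))))
Pow(Add(Function('R')(5, -14), Function('K')(-11)), Rational(1, 2)) = Pow(Add(-14, Add(3, Mul(2, Pow(-11, 2)), Mul(23, -11))), Rational(1, 2)) = Pow(Add(-14, Add(3, Mul(2, 121), -253)), Rational(1, 2)) = Pow(Add(-14, Add(3, 242, -253)), Rational(1, 2)) = Pow(Add(-14, -8), Rational(1, 2)) = Pow(-22, Rational(1, 2)) = Mul(I, Pow(22, Rational(1, 2)))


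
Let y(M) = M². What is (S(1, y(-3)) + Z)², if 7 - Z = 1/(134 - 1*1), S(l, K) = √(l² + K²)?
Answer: 2315398/17689 + 1860*√82/133 ≈ 257.53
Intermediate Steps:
S(l, K) = √(K² + l²)
Z = 930/133 (Z = 7 - 1/(134 - 1*1) = 7 - 1/(134 - 1) = 7 - 1/133 = 930/133 ≈ 6.9925)
(S(1, y(-3)) + Z)² = (√(((-3)²)² + 1²) + 930/133)² = (√(9² + 1) + 930/133)² = (√(81 + 1) + 930/133)² = (√82 + 930/133)² = (930/133 + √82)²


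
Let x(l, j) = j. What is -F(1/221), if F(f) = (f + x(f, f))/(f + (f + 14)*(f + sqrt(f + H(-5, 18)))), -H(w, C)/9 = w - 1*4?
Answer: 732836/18948943965347 - 683995*sqrt(3956342)/18948943965347 ≈ -7.1760e-5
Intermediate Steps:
H(w, C) = 36 - 9*w (H(w, C) = -9*(w - 1*4) = -9*(w - 4) = -9*(-4 + w) = 36 - 9*w)
F(f) = 2*f/(f + (14 + f)*(f + sqrt(81 + f))) (F(f) = (f + f)/(f + (f + 14)*(f + sqrt(f + (36 - 9*(-5))))) = (2*f)/(f + (14 + f)*(f + sqrt(f + (36 + 45)))) = (2*f)/(f + (14 + f)*(f + sqrt(f + 81))) = (2*f)/(f + (14 + f)*(f + sqrt(81 + f))) = 2*f/(f + (14 + f)*(f + sqrt(81 + f))))
-F(1/221) = -2/(221*((1/221)**2 + 14*sqrt(81 + 1/221) + 15/221 + sqrt(81 + 1/221)/221)) = -2/(221*((1/221)**2 + 14*sqrt(81 + 1/221) + 15*(1/221) + sqrt(81 + 1/221)/221)) = -2/(221*(1/48841 + 14*sqrt(17902/221) + 15/221 + sqrt(17902/221)/221)) = -2/(221*(1/48841 + 14*(sqrt(3956342)/221) + 15/221 + (sqrt(3956342)/221)/221)) = -2/(221*(1/48841 + 14*sqrt(3956342)/221 + 15/221 + sqrt(3956342)/48841)) = -2/(221*(3316/48841 + 3095*sqrt(3956342)/48841))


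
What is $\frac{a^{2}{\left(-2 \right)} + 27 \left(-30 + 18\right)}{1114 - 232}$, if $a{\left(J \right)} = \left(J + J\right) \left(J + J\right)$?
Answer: $- \frac{34}{441} \approx -0.077098$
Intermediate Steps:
$a{\left(J \right)} = 4 J^{2}$ ($a{\left(J \right)} = 2 J 2 J = 4 J^{2}$)
$\frac{a^{2}{\left(-2 \right)} + 27 \left(-30 + 18\right)}{1114 - 232} = \frac{\left(4 \left(-2\right)^{2}\right)^{2} + 27 \left(-30 + 18\right)}{1114 - 232} = \frac{\left(4 \cdot 4\right)^{2} + 27 \left(-12\right)}{882} = \left(16^{2} - 324\right) \frac{1}{882} = \left(256 - 324\right) \frac{1}{882} = \left(-68\right) \frac{1}{882} = - \frac{34}{441}$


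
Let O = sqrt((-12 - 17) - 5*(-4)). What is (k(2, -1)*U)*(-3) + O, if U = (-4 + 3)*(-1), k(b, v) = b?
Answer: -6 + 3*I ≈ -6.0 + 3.0*I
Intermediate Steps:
U = 1 (U = -1*(-1) = 1)
O = 3*I (O = sqrt(-29 + 20) = sqrt(-9) = 3*I ≈ 3.0*I)
(k(2, -1)*U)*(-3) + O = (2*1)*(-3) + 3*I = 2*(-3) + 3*I = -6 + 3*I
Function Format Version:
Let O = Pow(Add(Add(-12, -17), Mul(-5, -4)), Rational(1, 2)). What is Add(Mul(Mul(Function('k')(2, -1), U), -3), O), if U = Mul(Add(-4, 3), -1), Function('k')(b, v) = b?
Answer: Add(-6, Mul(3, I)) ≈ Add(-6.0000, Mul(3.0000, I))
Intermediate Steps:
U = 1 (U = Mul(-1, -1) = 1)
O = Mul(3, I) (O = Pow(Add(-29, 20), Rational(1, 2)) = Pow(-9, Rational(1, 2)) = Mul(3, I) ≈ Mul(3.0000, I))
Add(Mul(Mul(Function('k')(2, -1), U), -3), O) = Add(Mul(Mul(2, 1), -3), Mul(3, I)) = Add(Mul(2, -3), Mul(3, I)) = Add(-6, Mul(3, I))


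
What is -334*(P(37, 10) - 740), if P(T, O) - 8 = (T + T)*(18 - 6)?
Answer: -52104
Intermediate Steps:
P(T, O) = 8 + 24*T (P(T, O) = 8 + (T + T)*(18 - 6) = 8 + (2*T)*12 = 8 + 24*T)
-334*(P(37, 10) - 740) = -334*((8 + 24*37) - 740) = -334*((8 + 888) - 740) = -334*(896 - 740) = -334*156 = -52104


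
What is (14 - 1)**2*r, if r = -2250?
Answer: -380250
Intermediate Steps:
(14 - 1)**2*r = (14 - 1)**2*(-2250) = 13**2*(-2250) = 169*(-2250) = -380250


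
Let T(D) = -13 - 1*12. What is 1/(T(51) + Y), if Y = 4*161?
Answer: 1/619 ≈ 0.0016155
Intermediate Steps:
T(D) = -25 (T(D) = -13 - 12 = -25)
Y = 644
1/(T(51) + Y) = 1/(-25 + 644) = 1/619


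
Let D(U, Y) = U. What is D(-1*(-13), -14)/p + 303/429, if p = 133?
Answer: 15292/19019 ≈ 0.80404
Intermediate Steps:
D(-1*(-13), -14)/p + 303/429 = -1*(-13)/133 + 303/429 = 13*(1/133) + 303*(1/429) = 13/133 + 101/143 = 15292/19019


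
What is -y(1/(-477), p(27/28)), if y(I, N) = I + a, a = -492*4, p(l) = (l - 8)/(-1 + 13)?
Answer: 938737/477 ≈ 1968.0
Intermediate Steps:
p(l) = -2/3 + l/12 (p(l) = (-8 + l)/12 = (-8 + l)*(1/12) = -2/3 + l/12)
a = -1968
y(I, N) = -1968 + I (y(I, N) = I - 1968 = -1968 + I)
-y(1/(-477), p(27/28)) = -(-1968 + 1/(-477)) = -(-1968 - 1/477) = -1*(-938737/477) = 938737/477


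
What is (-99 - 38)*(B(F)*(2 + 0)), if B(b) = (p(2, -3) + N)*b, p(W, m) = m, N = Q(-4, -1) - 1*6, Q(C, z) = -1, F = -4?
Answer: -10960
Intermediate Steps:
N = -7 (N = -1 - 1*6 = -1 - 6 = -7)
B(b) = -10*b (B(b) = (-3 - 7)*b = -10*b)
(-99 - 38)*(B(F)*(2 + 0)) = (-99 - 38)*((-10*(-4))*(2 + 0)) = -5480*2 = -137*80 = -10960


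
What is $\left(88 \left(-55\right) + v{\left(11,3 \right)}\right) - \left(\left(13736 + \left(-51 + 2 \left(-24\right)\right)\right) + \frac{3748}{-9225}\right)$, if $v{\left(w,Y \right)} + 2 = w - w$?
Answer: $- \frac{170465027}{9225} \approx -18479.0$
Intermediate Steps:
$v{\left(w,Y \right)} = -2$ ($v{\left(w,Y \right)} = -2 + \left(w - w\right) = -2 + 0 = -2$)
$\left(88 \left(-55\right) + v{\left(11,3 \right)}\right) - \left(\left(13736 + \left(-51 + 2 \left(-24\right)\right)\right) + \frac{3748}{-9225}\right) = \left(88 \left(-55\right) - 2\right) - \left(\left(13736 + \left(-51 + 2 \left(-24\right)\right)\right) + \frac{3748}{-9225}\right) = \left(-4840 - 2\right) - \left(\left(13736 - 99\right) + 3748 \left(- \frac{1}{9225}\right)\right) = -4842 - \left(\left(13736 - 99\right) - \frac{3748}{9225}\right) = -4842 - \left(13637 - \frac{3748}{9225}\right) = -4842 - \frac{125797577}{9225} = - \frac{170465027}{9225}$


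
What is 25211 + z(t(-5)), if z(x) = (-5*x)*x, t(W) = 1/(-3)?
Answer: 226894/9 ≈ 25210.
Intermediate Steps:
t(W) = -1/3
z(x) = -5*x**2
25211 + z(t(-5)) = 25211 - 5*(-1/3)**2 = 25211 - 5*1/9 = 25211 - 5/9 = 226894/9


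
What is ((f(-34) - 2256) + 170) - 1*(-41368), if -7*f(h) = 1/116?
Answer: 31896983/812 ≈ 39282.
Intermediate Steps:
f(h) = -1/812 (f(h) = -⅐/116 = -⅐*1/116 = -1/812)
((f(-34) - 2256) + 170) - 1*(-41368) = ((-1/812 - 2256) + 170) - 1*(-41368) = (-1831873/812 + 170) + 41368 = -1693833/812 + 41368 = 31896983/812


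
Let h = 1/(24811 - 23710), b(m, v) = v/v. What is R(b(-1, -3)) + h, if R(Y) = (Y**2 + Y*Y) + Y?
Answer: 3304/1101 ≈ 3.0009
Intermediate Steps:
b(m, v) = 1
h = 1/1101 ≈ 0.00090826
R(Y) = Y + 2*Y**2 (R(Y) = (Y**2 + Y**2) + Y = 2*Y**2 + Y = Y + 2*Y**2)
R(b(-1, -3)) + h = 1*(1 + 2*1) + 1/1101 = 1*(1 + 2) + 1/1101 = 1*3 + 1/1101 = 3 + 1/1101 = 3304/1101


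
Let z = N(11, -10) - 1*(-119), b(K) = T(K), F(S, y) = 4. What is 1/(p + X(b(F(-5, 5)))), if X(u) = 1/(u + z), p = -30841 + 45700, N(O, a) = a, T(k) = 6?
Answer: 115/1708786 ≈ 6.7299e-5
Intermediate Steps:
b(K) = 6
z = 109 (z = -10 - 1*(-119) = -10 + 119 = 109)
p = 14859
X(u) = 1/(109 + u) (X(u) = 1/(u + 109) = 1/(109 + u))
1/(p + X(b(F(-5, 5)))) = 1/(14859 + 1/(109 + 6)) = 1/(14859 + 1/115) = 1/(1708786/115) = 115/1708786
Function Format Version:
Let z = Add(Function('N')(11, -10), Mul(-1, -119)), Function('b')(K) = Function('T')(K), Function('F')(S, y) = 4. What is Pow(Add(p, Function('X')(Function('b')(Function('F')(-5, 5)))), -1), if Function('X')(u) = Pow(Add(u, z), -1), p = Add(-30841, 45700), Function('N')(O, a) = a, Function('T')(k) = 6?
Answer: Rational(115, 1708786) ≈ 6.7299e-5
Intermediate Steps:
Function('b')(K) = 6
z = 109 (z = Add(-10, Mul(-1, -119)) = Add(-10, 119) = 109)
p = 14859
Function('X')(u) = Pow(Add(109, u), -1) (Function('X')(u) = Pow(Add(u, 109), -1) = Pow(Add(109, u), -1))
Pow(Add(p, Function('X')(Function('b')(Function('F')(-5, 5)))), -1) = Pow(Add(14859, Pow(Add(109, 6), -1)), -1) = Pow(Add(14859, Pow(115, -1)), -1) = Pow(Add(14859, Rational(1, 115)), -1) = Pow(Rational(1708786, 115), -1) = Rational(115, 1708786)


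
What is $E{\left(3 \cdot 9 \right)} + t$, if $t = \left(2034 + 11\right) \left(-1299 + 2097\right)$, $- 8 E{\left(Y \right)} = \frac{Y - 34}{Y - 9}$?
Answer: $\frac{234995047}{144} \approx 1.6319 \cdot 10^{6}$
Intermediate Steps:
$E{\left(Y \right)} = - \frac{-34 + Y}{8 \left(-9 + Y\right)}$ ($E{\left(Y \right)} = - \frac{\left(Y - 34\right) \frac{1}{Y - 9}}{8} = - \frac{\left(-34 + Y\right) \frac{1}{-9 + Y}}{8} = - \frac{\frac{1}{-9 + Y} \left(-34 + Y\right)}{8} = - \frac{-34 + Y}{8 \left(-9 + Y\right)}$)
$t = 1631910$ ($t = 2045 \cdot 798 = 1631910$)
$E{\left(3 \cdot 9 \right)} + t = \frac{34 - 3 \cdot 9}{8 \left(-9 + 3 \cdot 9\right)} + 1631910 = \frac{34 - 27}{8 \left(-9 + 27\right)} + 1631910 = \frac{34 - 27}{8 \cdot 18} + 1631910 = \frac{1}{8} \cdot \frac{1}{18} \cdot 7 + 1631910 = \frac{7}{144} + 1631910 = \frac{234995047}{144}$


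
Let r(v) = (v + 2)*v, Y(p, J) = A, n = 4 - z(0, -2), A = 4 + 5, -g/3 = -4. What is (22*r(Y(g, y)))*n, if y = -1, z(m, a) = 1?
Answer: 6534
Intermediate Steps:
g = 12 (g = -3*(-4) = 12)
A = 9
n = 3 (n = 4 - 1*1 = 4 - 1 = 3)
Y(p, J) = 9
r(v) = v*(2 + v) (r(v) = (2 + v)*v = v*(2 + v))
(22*r(Y(g, y)))*n = (22*(9*(2 + 9)))*3 = (22*(9*11))*3 = (22*99)*3 = 2178*3 = 6534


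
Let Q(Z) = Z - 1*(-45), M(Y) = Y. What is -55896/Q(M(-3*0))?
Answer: -18632/15 ≈ -1242.1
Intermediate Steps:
Q(Z) = 45 + Z (Q(Z) = Z + 45 = 45 + Z)
-55896/Q(M(-3*0)) = -55896/(45 - 3*0) = -55896/(45 + 0) = -55896/45 = -55896*1/45 = -18632/15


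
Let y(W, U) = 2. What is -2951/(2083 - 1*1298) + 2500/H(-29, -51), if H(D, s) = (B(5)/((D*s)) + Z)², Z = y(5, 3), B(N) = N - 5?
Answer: 487674/785 ≈ 621.24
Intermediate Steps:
B(N) = -5 + N
Z = 2
H(D, s) = 4 (H(D, s) = ((-5 + 5)/((D*s)) + 2)² = (0*(1/(D*s)) + 2)² = (0 + 2)² = 2² = 4)
-2951/(2083 - 1*1298) + 2500/H(-29, -51) = -2951/(2083 - 1*1298) + 2500/4 = -2951/(2083 - 1298) + 2500*(¼) = -2951/785 + 625 = 487674/785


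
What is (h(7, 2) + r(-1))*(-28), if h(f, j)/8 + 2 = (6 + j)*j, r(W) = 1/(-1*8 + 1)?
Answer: -3132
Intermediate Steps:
r(W) = -⅐ (r(W) = 1/(-8 + 1) = 1/(-7) = -⅐)
h(f, j) = -16 + 8*j*(6 + j) (h(f, j) = -16 + 8*((6 + j)*j) = -16 + 8*(j*(6 + j)) = -16 + 8*j*(6 + j))
(h(7, 2) + r(-1))*(-28) = ((-16 + 8*2² + 48*2) - ⅐)*(-28) = ((-16 + 8*4 + 96) - ⅐)*(-28) = ((-16 + 32 + 96) - ⅐)*(-28) = (112 - ⅐)*(-28) = (783/7)*(-28) = -3132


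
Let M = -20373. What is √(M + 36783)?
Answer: √16410 ≈ 128.10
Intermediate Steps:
√(M + 36783) = √(-20373 + 36783) = √16410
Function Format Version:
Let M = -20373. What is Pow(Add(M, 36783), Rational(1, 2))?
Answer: Pow(16410, Rational(1, 2)) ≈ 128.10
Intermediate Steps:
Pow(Add(M, 36783), Rational(1, 2)) = Pow(Add(-20373, 36783), Rational(1, 2)) = Pow(16410, Rational(1, 2))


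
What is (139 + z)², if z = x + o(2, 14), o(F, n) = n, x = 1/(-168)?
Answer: 660644209/28224 ≈ 23407.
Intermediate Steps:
x = -1/168 ≈ -0.0059524
z = 2351/168 (z = -1/168 + 14 = 2351/168 ≈ 13.994)
(139 + z)² = (139 + 2351/168)² = (25703/168)² = 660644209/28224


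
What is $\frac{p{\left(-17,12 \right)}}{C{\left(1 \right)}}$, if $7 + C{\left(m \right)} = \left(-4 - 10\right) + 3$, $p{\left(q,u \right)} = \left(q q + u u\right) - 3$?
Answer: $- \frac{215}{9} \approx -23.889$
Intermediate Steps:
$p{\left(q,u \right)} = -3 + q^{2} + u^{2}$ ($p{\left(q,u \right)} = \left(q^{2} + u^{2}\right) - 3 = -3 + q^{2} + u^{2}$)
$C{\left(m \right)} = -18$ ($C{\left(m \right)} = -7 + \left(\left(-4 - 10\right) + 3\right) = -7 + \left(-14 + 3\right) = -7 - 11 = -18$)
$\frac{p{\left(-17,12 \right)}}{C{\left(1 \right)}} = \frac{-3 + \left(-17\right)^{2} + 12^{2}}{-18} = \left(-3 + 289 + 144\right) \left(- \frac{1}{18}\right) = 430 \left(- \frac{1}{18}\right) = - \frac{215}{9}$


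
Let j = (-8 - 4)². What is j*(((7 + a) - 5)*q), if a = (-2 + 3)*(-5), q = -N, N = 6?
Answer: 2592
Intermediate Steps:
q = -6 (q = -1*6 = -6)
a = -5 (a = 1*(-5) = -5)
j = 144 (j = (-12)² = 144)
j*(((7 + a) - 5)*q) = 144*(((7 - 5) - 5)*(-6)) = 144*((2 - 5)*(-6)) = 144*(-3*(-6)) = 144*18 = 2592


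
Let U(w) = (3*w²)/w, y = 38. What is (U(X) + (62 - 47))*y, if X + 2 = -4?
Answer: -114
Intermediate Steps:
X = -6 (X = -2 - 4 = -6)
U(w) = 3*w
(U(X) + (62 - 47))*y = (3*(-6) + (62 - 47))*38 = (-18 + 15)*38 = -3*38 = -114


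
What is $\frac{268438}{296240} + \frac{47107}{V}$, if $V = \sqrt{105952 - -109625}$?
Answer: $\frac{134219}{148120} + \frac{2771 \sqrt{23953}}{4227} \approx 102.36$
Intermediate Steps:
$V = 3 \sqrt{23953}$ ($V = \sqrt{105952 + \left(-4063 + 113688\right)} = \sqrt{105952 + 109625} = \sqrt{215577} = 3 \sqrt{23953} \approx 464.3$)
$\frac{268438}{296240} + \frac{47107}{V} = \frac{268438}{296240} + \frac{47107}{3 \sqrt{23953}} = 268438 \cdot \frac{1}{296240} + 47107 \frac{\sqrt{23953}}{71859} = \frac{134219}{148120} + \frac{2771 \sqrt{23953}}{4227}$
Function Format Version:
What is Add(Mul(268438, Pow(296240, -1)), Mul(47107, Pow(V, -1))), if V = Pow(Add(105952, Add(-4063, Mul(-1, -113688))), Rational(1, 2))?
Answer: Add(Rational(134219, 148120), Mul(Rational(2771, 4227), Pow(23953, Rational(1, 2)))) ≈ 102.36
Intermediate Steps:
V = Mul(3, Pow(23953, Rational(1, 2))) (V = Pow(Add(105952, Add(-4063, 113688)), Rational(1, 2)) = Pow(Add(105952, 109625), Rational(1, 2)) = Pow(215577, Rational(1, 2)) = Mul(3, Pow(23953, Rational(1, 2))) ≈ 464.30)
Add(Mul(268438, Pow(296240, -1)), Mul(47107, Pow(V, -1))) = Add(Mul(268438, Pow(296240, -1)), Mul(47107, Pow(Mul(3, Pow(23953, Rational(1, 2))), -1))) = Add(Mul(268438, Rational(1, 296240)), Mul(47107, Mul(Rational(1, 71859), Pow(23953, Rational(1, 2))))) = Add(Rational(134219, 148120), Mul(Rational(2771, 4227), Pow(23953, Rational(1, 2))))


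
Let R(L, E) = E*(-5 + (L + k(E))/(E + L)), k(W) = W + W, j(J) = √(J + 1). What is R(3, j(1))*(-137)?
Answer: -822/7 + 4110*√2/7 ≈ 712.92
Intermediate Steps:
j(J) = √(1 + J)
k(W) = 2*W
R(L, E) = E*(-5 + (L + 2*E)/(E + L))
R(3, j(1))*(-137) = -√(1 + 1)*(3*√(1 + 1) + 4*3)/(√(1 + 1) + 3)*(-137) = -√2*(3*√2 + 12)/(√2 + 3)*(-137) = -√2*(12 + 3*√2)/(3 + √2)*(-137) = 137*√2*(12 + 3*√2)/(3 + √2)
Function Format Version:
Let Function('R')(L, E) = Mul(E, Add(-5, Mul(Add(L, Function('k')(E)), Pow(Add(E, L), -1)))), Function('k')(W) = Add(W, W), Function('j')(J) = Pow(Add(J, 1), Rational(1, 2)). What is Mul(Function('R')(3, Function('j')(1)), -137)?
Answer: Add(Rational(-822, 7), Mul(Rational(4110, 7), Pow(2, Rational(1, 2)))) ≈ 712.92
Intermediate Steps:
Function('j')(J) = Pow(Add(1, J), Rational(1, 2))
Function('k')(W) = Mul(2, W)
Function('R')(L, E) = Mul(E, Add(-5, Mul(Pow(Add(E, L), -1), Add(L, Mul(2, E))))) (Function('R')(L, E) = Mul(E, Add(-5, Mul(Add(L, Mul(2, E)), Pow(Add(E, L), -1)))) = Mul(E, Add(-5, Mul(Pow(Add(E, L), -1), Add(L, Mul(2, E))))))
Mul(Function('R')(3, Function('j')(1)), -137) = Mul(Mul(-1, Pow(Add(1, 1), Rational(1, 2)), Pow(Add(Pow(Add(1, 1), Rational(1, 2)), 3), -1), Add(Mul(3, Pow(Add(1, 1), Rational(1, 2))), Mul(4, 3))), -137) = Mul(Mul(-1, Pow(2, Rational(1, 2)), Pow(Add(Pow(2, Rational(1, 2)), 3), -1), Add(Mul(3, Pow(2, Rational(1, 2))), 12)), -137) = Mul(Mul(-1, Pow(2, Rational(1, 2)), Pow(Add(3, Pow(2, Rational(1, 2))), -1), Add(12, Mul(3, Pow(2, Rational(1, 2))))), -137) = Mul(137, Pow(2, Rational(1, 2)), Pow(Add(3, Pow(2, Rational(1, 2))), -1), Add(12, Mul(3, Pow(2, Rational(1, 2)))))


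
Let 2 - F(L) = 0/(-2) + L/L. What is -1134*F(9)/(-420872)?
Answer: 567/210436 ≈ 0.0026944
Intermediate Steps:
F(L) = 1 (F(L) = 2 - (0/(-2) + L/L) = 2 - (0*(-½) + 1) = 2 - (0 + 1) = 2 - 1*1 = 2 - 1 = 1)
-1134*F(9)/(-420872) = -1134*1/(-420872) = -1134*(-1/420872) = 567/210436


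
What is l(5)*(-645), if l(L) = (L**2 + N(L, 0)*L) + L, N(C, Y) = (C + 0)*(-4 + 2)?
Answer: 12900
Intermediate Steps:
N(C, Y) = -2*C (N(C, Y) = C*(-2) = -2*C)
l(L) = L - L**2 (l(L) = (L**2 + (-2*L)*L) + L = (L**2 - 2*L**2) + L = -L**2 + L = L - L**2)
l(5)*(-645) = (5*(1 - 1*5))*(-645) = (5*(1 - 5))*(-645) = (5*(-4))*(-645) = -20*(-645) = 12900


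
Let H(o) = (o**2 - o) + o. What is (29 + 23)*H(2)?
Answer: 208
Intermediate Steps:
H(o) = o**2
(29 + 23)*H(2) = (29 + 23)*2**2 = 52*4 = 208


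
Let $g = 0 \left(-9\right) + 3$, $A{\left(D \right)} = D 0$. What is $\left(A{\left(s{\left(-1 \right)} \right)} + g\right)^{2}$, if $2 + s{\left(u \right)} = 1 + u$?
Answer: $9$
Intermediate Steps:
$s{\left(u \right)} = -1 + u$ ($s{\left(u \right)} = -2 + \left(1 + u\right) = -1 + u$)
$A{\left(D \right)} = 0$
$g = 3$ ($g = 0 + 3 = 3$)
$\left(A{\left(s{\left(-1 \right)} \right)} + g\right)^{2} = \left(0 + 3\right)^{2} = 3^{2} = 9$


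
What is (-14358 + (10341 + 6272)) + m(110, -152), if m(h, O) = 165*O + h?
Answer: -22715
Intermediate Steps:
m(h, O) = h + 165*O
(-14358 + (10341 + 6272)) + m(110, -152) = (-14358 + (10341 + 6272)) + (110 + 165*(-152)) = (-14358 + 16613) + (110 - 25080) = 2255 - 24970 = -22715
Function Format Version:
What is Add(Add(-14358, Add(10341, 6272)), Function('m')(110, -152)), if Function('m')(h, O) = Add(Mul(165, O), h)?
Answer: -22715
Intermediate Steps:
Function('m')(h, O) = Add(h, Mul(165, O))
Add(Add(-14358, Add(10341, 6272)), Function('m')(110, -152)) = Add(Add(-14358, Add(10341, 6272)), Add(110, Mul(165, -152))) = Add(Add(-14358, 16613), Add(110, -25080)) = Add(2255, -24970) = -22715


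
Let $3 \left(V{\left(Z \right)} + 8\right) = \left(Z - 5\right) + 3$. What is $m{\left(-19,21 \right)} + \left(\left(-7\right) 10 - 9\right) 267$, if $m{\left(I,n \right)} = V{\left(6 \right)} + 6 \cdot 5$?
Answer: $- \frac{63209}{3} \approx -21070.0$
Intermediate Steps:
$V{\left(Z \right)} = - \frac{26}{3} + \frac{Z}{3}$ ($V{\left(Z \right)} = -8 + \frac{\left(Z - 5\right) + 3}{3} = -8 + \frac{\left(-5 + Z\right) + 3}{3} = -8 + \frac{-2 + Z}{3} = -8 + \left(- \frac{2}{3} + \frac{Z}{3}\right) = - \frac{26}{3} + \frac{Z}{3}$)
$m{\left(I,n \right)} = \frac{70}{3}$ ($m{\left(I,n \right)} = \left(- \frac{26}{3} + \frac{1}{3} \cdot 6\right) + 6 \cdot 5 = \left(- \frac{26}{3} + 2\right) + 30 = - \frac{20}{3} + 30 = \frac{70}{3}$)
$m{\left(-19,21 \right)} + \left(\left(-7\right) 10 - 9\right) 267 = \frac{70}{3} + \left(\left(-7\right) 10 - 9\right) 267 = \frac{70}{3} + \left(-70 - 9\right) 267 = \frac{70}{3} - 21093 = - \frac{63209}{3}$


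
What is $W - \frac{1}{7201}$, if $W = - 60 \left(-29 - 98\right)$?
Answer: $\frac{54871619}{7201} \approx 7620.0$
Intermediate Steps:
$W = 7620$ ($W = \left(-60\right) \left(-127\right) = 7620$)
$W - \frac{1}{7201} = 7620 - \frac{1}{7201} = \frac{54871619}{7201}$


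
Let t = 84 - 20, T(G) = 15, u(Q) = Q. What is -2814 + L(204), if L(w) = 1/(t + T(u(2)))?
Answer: -222305/79 ≈ -2814.0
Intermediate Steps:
t = 64
L(w) = 1/79 (L(w) = 1/(64 + 15) = 1/79)
-2814 + L(204) = -2814 + 1/79 = -222305/79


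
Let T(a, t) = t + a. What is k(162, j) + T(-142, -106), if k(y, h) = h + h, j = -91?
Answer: -430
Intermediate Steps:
T(a, t) = a + t
k(y, h) = 2*h
k(162, j) + T(-142, -106) = 2*(-91) + (-142 - 106) = -182 - 248 = -430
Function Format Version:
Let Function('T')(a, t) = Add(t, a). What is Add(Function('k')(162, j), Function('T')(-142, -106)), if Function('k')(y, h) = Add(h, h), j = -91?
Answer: -430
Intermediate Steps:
Function('T')(a, t) = Add(a, t)
Function('k')(y, h) = Mul(2, h)
Add(Function('k')(162, j), Function('T')(-142, -106)) = Add(Mul(2, -91), Add(-142, -106)) = Add(-182, -248) = -430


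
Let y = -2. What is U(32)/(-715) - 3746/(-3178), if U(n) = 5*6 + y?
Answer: 1294703/1136135 ≈ 1.1396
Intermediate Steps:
U(n) = 28 (U(n) = 5*6 - 2 = 30 - 2 = 28)
U(32)/(-715) - 3746/(-3178) = 28/(-715) - 3746/(-3178) = 28*(-1/715) - 3746*(-1/3178) = -28/715 + 1873/1589 = 1294703/1136135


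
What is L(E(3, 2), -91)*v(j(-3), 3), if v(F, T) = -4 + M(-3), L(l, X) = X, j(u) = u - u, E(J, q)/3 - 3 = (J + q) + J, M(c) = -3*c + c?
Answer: -182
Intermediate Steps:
M(c) = -2*c
E(J, q) = 9 + 3*q + 6*J (E(J, q) = 9 + 3*((J + q) + J) = 9 + 3*(q + 2*J) = 9 + (3*q + 6*J) = 9 + 3*q + 6*J)
j(u) = 0
v(F, T) = 2 (v(F, T) = -4 - 2*(-3) = -4 + 6 = 2)
L(E(3, 2), -91)*v(j(-3), 3) = -91*2 = -182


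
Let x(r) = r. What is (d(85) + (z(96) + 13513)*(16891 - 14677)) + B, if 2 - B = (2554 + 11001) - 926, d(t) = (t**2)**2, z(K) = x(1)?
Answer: 82107994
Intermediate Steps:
z(K) = 1
d(t) = t**4
B = -12627 (B = 2 - ((2554 + 11001) - 926) = 2 - (13555 - 926) = 2 - 1*12629 = 2 - 12629 = -12627)
(d(85) + (z(96) + 13513)*(16891 - 14677)) + B = (85**4 + (1 + 13513)*(16891 - 14677)) - 12627 = (52200625 + 13514*2214) - 12627 = (52200625 + 29919996) - 12627 = 82120621 - 12627 = 82107994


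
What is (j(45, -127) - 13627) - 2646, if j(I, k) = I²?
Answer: -14248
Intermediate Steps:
(j(45, -127) - 13627) - 2646 = (45² - 13627) - 2646 = (2025 - 13627) - 2646 = -11602 - 2646 = -14248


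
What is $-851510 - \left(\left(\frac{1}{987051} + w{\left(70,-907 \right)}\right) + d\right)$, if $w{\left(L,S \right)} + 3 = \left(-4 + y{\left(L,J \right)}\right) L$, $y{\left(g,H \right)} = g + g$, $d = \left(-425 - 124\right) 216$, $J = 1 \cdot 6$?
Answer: $- \frac{732829105594}{987051} \approx -7.4244 \cdot 10^{5}$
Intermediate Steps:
$J = 6$
$d = -118584$ ($d = \left(-549\right) 216 = -118584$)
$y{\left(g,H \right)} = 2 g$
$w{\left(L,S \right)} = -3 + L \left(-4 + 2 L\right)$ ($w{\left(L,S \right)} = -3 + \left(-4 + 2 L\right) L = -3 + L \left(-4 + 2 L\right)$)
$-851510 - \left(\left(\frac{1}{987051} + w{\left(70,-907 \right)}\right) + d\right) = -851510 - \left(\left(\frac{1}{987051} - \left(283 - 9800\right)\right) - 118584\right) = -851510 - \left(\left(\frac{1}{987051} - -9517\right) - 118584\right) = -851510 - \left(\left(\frac{1}{987051} + 9517\right) - 118584\right) = -851510 - \left(\frac{9393764368}{987051} - 118584\right) = -851510 - - \frac{107654691416}{987051} = -851510 + \frac{107654691416}{987051} = - \frac{732829105594}{987051}$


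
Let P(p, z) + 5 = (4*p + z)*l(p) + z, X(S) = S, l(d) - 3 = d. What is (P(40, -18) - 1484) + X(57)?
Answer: 4656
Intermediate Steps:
l(d) = 3 + d
P(p, z) = -5 + z + (3 + p)*(z + 4*p) (P(p, z) = -5 + ((4*p + z)*(3 + p) + z) = -5 + ((z + 4*p)*(3 + p) + z) = -5 + ((3 + p)*(z + 4*p) + z) = -5 + (z + (3 + p)*(z + 4*p)) = -5 + z + (3 + p)*(z + 4*p))
(P(40, -18) - 1484) + X(57) = ((-5 - 18 - 18*(3 + 40) + 4*40*(3 + 40)) - 1484) + 57 = ((-5 - 18 - 18*43 + 4*40*43) - 1484) + 57 = ((-5 - 18 - 774 + 6880) - 1484) + 57 = (6083 - 1484) + 57 = 4599 + 57 = 4656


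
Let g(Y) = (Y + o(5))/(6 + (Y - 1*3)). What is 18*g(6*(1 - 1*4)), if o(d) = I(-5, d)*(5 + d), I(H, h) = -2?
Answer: 228/5 ≈ 45.600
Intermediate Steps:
o(d) = -10 - 2*d (o(d) = -2*(5 + d) = -10 - 2*d)
g(Y) = (-20 + Y)/(3 + Y) (g(Y) = (Y + (-10 - 2*5))/(6 + (Y - 1*3)) = (Y + (-10 - 10))/(6 + (Y - 3)) = (Y - 20)/(6 + (-3 + Y)) = (-20 + Y)/(3 + Y))
18*g(6*(1 - 1*4)) = 18*((-20 + 6*(1 - 1*4))/(3 + 6*(1 - 1*4))) = 18*((-20 + 6*(1 - 4))/(3 + 6*(1 - 4))) = 18*((-20 + 6*(-3))/(3 + 6*(-3))) = 18*((-20 - 18)/(3 - 18)) = 18*(-38/(-15)) = 18*(-1/15*(-38)) = 18*(38/15) = 228/5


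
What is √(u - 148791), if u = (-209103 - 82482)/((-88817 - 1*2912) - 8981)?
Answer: I*√745226647910/2238 ≈ 385.73*I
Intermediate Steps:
u = 19439/6714 (u = -291585/((-88817 - 2912) - 8981) = -291585/(-91729 - 8981) = -291585/(-100710) = -291585*(-1/100710) = 19439/6714 ≈ 2.8953)
√(u - 148791) = √(19439/6714 - 148791) = √(-998963335/6714) = I*√745226647910/2238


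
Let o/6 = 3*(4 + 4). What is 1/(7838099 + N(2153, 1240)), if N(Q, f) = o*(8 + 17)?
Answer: 1/7841699 ≈ 1.2752e-7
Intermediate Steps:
o = 144 (o = 6*(3*(4 + 4)) = 6*(3*8) = 6*24 = 144)
N(Q, f) = 3600 (N(Q, f) = 144*(8 + 17) = 144*25 = 3600)
1/(7838099 + N(2153, 1240)) = 1/(7838099 + 3600) = 1/7841699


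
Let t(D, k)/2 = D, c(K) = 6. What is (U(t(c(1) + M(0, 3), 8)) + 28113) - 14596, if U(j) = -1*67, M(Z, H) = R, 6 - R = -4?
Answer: 13450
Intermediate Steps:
R = 10 (R = 6 - 1*(-4) = 6 + 4 = 10)
M(Z, H) = 10
t(D, k) = 2*D
U(j) = -67
(U(t(c(1) + M(0, 3), 8)) + 28113) - 14596 = (-67 + 28113) - 14596 = 28046 - 14596 = 13450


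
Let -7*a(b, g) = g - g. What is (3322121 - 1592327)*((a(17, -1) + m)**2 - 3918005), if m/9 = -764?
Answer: 75006239387574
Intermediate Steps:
m = -6876 (m = 9*(-764) = -6876)
a(b, g) = 0 (a(b, g) = -(g - g)/7 = -1/7*0 = 0)
(3322121 - 1592327)*((a(17, -1) + m)**2 - 3918005) = (3322121 - 1592327)*((0 - 6876)**2 - 3918005) = 1729794*((-6876)**2 - 3918005) = 1729794*(47279376 - 3918005) = 1729794*43361371 = 75006239387574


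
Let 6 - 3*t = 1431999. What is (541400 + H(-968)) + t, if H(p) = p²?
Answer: 1001093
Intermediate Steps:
t = -477331 (t = 2 - ⅓*1431999 = 2 - 477333 = -477331)
(541400 + H(-968)) + t = (541400 + (-968)²) - 477331 = (541400 + 937024) - 477331 = 1478424 - 477331 = 1001093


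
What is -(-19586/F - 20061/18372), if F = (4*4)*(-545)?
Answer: -7704253/6675160 ≈ -1.1542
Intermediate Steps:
F = -8720 (F = 16*(-545) = -8720)
-(-19586/F - 20061/18372) = -(-19586/(-8720) - 20061/18372) = -(-19586*(-1/8720) - 20061*1/18372) = -(9793/4360 - 6687/6124) = -1*7704253/6675160 = -7704253/6675160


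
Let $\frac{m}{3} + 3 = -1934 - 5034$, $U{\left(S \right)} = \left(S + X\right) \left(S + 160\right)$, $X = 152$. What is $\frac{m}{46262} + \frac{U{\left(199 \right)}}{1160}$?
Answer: $\frac{2902584639}{26831960} \approx 108.18$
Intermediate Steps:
$U{\left(S \right)} = \left(152 + S\right) \left(160 + S\right)$ ($U{\left(S \right)} = \left(S + 152\right) \left(S + 160\right) = \left(152 + S\right) \left(160 + S\right)$)
$m = -20913$ ($m = -9 + 3 \left(-1934 - 5034\right) = -9 + 3 \left(-6968\right) = -9 - 20904 = -20913$)
$\frac{m}{46262} + \frac{U{\left(199 \right)}}{1160} = - \frac{20913}{46262} + \frac{24320 + 199^{2} + 312 \cdot 199}{1160} = \left(-20913\right) \frac{1}{46262} + \left(24320 + 39601 + 62088\right) \frac{1}{1160} = - \frac{20913}{46262} + 126009 \cdot \frac{1}{1160} = - \frac{20913}{46262} + \frac{126009}{1160} = \frac{2902584639}{26831960}$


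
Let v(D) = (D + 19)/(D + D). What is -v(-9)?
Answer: 5/9 ≈ 0.55556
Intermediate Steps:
v(D) = (19 + D)/(2*D) (v(D) = (19 + D)/((2*D)) = (19 + D)*(1/(2*D)) = (19 + D)/(2*D))
-v(-9) = -(19 - 9)/(2*(-9)) = -(-1)*10/(2*9) = -1*(-5/9) = 5/9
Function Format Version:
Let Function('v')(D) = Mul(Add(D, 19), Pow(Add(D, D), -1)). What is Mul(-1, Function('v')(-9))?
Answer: Rational(5, 9) ≈ 0.55556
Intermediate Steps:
Function('v')(D) = Mul(Rational(1, 2), Pow(D, -1), Add(19, D)) (Function('v')(D) = Mul(Add(19, D), Pow(Mul(2, D), -1)) = Mul(Add(19, D), Mul(Rational(1, 2), Pow(D, -1))) = Mul(Rational(1, 2), Pow(D, -1), Add(19, D)))
Mul(-1, Function('v')(-9)) = Mul(-1, Mul(Rational(1, 2), Pow(-9, -1), Add(19, -9))) = Mul(-1, Mul(Rational(1, 2), Rational(-1, 9), 10)) = Mul(-1, Rational(-5, 9)) = Rational(5, 9)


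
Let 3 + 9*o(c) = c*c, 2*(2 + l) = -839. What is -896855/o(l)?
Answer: -10762260/236879 ≈ -45.434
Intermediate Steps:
l = -843/2 (l = -2 + (½)*(-839) = -2 - 839/2 = -843/2 ≈ -421.50)
o(c) = -⅓ + c²/9 (o(c) = -⅓ + (c*c)/9 = -⅓ + c²/9)
-896855/o(l) = -896855/(-⅓ + (-843/2)²/9) = -896855/(-⅓ + (⅑)*(710649/4)) = -896855/(-⅓ + 78961/4) = -896855/236879/12 = -896855*12/236879 = -10762260/236879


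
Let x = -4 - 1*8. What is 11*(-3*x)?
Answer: 396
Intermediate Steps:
x = -12 (x = -4 - 8 = -12)
11*(-3*x) = 11*(-3*(-12)) = 11*36 = 396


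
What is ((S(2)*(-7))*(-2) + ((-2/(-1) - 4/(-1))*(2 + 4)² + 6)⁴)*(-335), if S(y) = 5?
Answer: -813685763210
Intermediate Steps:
((S(2)*(-7))*(-2) + ((-2/(-1) - 4/(-1))*(2 + 4)² + 6)⁴)*(-335) = ((5*(-7))*(-2) + ((-2/(-1) - 4/(-1))*(2 + 4)² + 6)⁴)*(-335) = (-35*(-2) + ((-2*(-1) - 4*(-1))*6² + 6)⁴)*(-335) = (70 + ((2 + 4)*36 + 6)⁴)*(-335) = (70 + (6*36 + 6)⁴)*(-335) = (70 + (216 + 6)⁴)*(-335) = (70 + 222⁴)*(-335) = (70 + 2428912656)*(-335) = 2428912726*(-335) = -813685763210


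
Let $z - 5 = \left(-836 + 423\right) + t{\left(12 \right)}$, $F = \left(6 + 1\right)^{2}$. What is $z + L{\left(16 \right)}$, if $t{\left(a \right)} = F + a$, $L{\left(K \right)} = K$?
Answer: $-331$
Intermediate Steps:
$F = 49$ ($F = 7^{2} = 49$)
$t{\left(a \right)} = 49 + a$
$z = -347$ ($z = 5 + \left(\left(-836 + 423\right) + \left(49 + 12\right)\right) = 5 + \left(-413 + 61\right) = 5 - 352 = -347$)
$z + L{\left(16 \right)} = -347 + 16 = -331$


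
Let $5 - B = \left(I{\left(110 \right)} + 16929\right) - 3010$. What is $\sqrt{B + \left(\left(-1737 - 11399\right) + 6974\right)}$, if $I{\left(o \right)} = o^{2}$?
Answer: $4 i \sqrt{2011} \approx 179.38 i$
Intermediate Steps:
$B = -26014$ ($B = 5 - \left(\left(110^{2} + 16929\right) - 3010\right) = 5 - \left(\left(12100 + 16929\right) - 3010\right) = 5 - \left(29029 - 3010\right) = 5 - 26019 = -26014$)
$\sqrt{B + \left(\left(-1737 - 11399\right) + 6974\right)} = \sqrt{-26014 + \left(\left(-1737 - 11399\right) + 6974\right)} = \sqrt{-26014 + \left(-13136 + 6974\right)} = \sqrt{-26014 - 6162} = \sqrt{-32176} = 4 i \sqrt{2011}$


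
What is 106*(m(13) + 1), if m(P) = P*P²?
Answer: 232988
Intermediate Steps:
m(P) = P³
106*(m(13) + 1) = 106*(13³ + 1) = 106*(2197 + 1) = 106*2198 = 232988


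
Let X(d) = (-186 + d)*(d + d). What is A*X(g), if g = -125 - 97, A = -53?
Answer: -9601056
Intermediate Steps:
g = -222
X(d) = 2*d*(-186 + d) (X(d) = (-186 + d)*(2*d) = 2*d*(-186 + d))
A*X(g) = -106*(-222)*(-186 - 222) = -106*(-222)*(-408) = -53*181152 = -9601056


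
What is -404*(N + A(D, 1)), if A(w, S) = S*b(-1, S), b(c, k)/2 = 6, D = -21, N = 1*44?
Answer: -22624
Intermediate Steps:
N = 44
b(c, k) = 12 (b(c, k) = 2*6 = 12)
A(w, S) = 12*S (A(w, S) = S*12 = 12*S)
-404*(N + A(D, 1)) = -404*(44 + 12*1) = -404*(44 + 12) = -404*56 = -22624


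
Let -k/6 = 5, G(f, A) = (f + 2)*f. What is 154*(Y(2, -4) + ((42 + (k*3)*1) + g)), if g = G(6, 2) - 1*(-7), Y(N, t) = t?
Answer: 462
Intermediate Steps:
G(f, A) = f*(2 + f) (G(f, A) = (2 + f)*f = f*(2 + f))
k = -30 (k = -6*5 = -30)
g = 55 (g = 6*(2 + 6) - 1*(-7) = 6*8 + 7 = 48 + 7 = 55)
154*(Y(2, -4) + ((42 + (k*3)*1) + g)) = 154*(-4 + ((42 - 30*3*1) + 55)) = 154*(-4 + ((42 - 90*1) + 55)) = 154*(-4 + ((42 - 90) + 55)) = 154*(-4 + (-48 + 55)) = 154*(-4 + 7) = 154*3 = 462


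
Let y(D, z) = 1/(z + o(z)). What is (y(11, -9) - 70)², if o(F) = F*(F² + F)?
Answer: 2115172081/431649 ≈ 4900.2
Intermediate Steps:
o(F) = F*(F + F²)
y(D, z) = 1/(z + z²*(1 + z))
(y(11, -9) - 70)² = (1/((-9)*(1 - 9*(1 - 9))) - 70)² = (-1/(9*(1 - 9*(-8))) - 70)² = (-1/(9*(1 + 72)) - 70)² = (-⅑/73 - 70)² = (-⅑*1/73 - 70)² = (-1/657 - 70)² = (-45991/657)² = 2115172081/431649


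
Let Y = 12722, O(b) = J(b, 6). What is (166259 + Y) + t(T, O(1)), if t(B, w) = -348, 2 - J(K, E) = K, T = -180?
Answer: 178633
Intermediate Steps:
J(K, E) = 2 - K
O(b) = 2 - b
(166259 + Y) + t(T, O(1)) = (166259 + 12722) - 348 = 178981 - 348 = 178633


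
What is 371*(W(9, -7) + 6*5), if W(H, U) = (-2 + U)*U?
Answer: 34503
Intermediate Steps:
W(H, U) = U*(-2 + U)
371*(W(9, -7) + 6*5) = 371*(-7*(-2 - 7) + 6*5) = 371*(-7*(-9) + 30) = 371*(63 + 30) = 371*93 = 34503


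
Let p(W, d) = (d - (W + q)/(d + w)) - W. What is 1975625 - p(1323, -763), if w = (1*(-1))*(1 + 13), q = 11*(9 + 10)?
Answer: 1536679915/777 ≈ 1.9777e+6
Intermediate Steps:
q = 209 (q = 11*19 = 209)
w = -14 (w = -1*14 = -14)
p(W, d) = d - W - (209 + W)/(-14 + d) (p(W, d) = (d - (W + 209)/(d - 14)) - W = (d - (209 + W)/(-14 + d)) - W = d - W - (209 + W)/(-14 + d))
1975625 - p(1323, -763) = 1975625 - (-209 + (-763)**2 - 14*(-763) + 13*1323 - 1*1323*(-763))/(-14 - 763) = 1975625 - (-209 + 582169 + 10682 + 17199 + 1009449)/(-777) = 1975625 - (-1)*1619290/777 = 1975625 - 1*(-1619290/777) = 1975625 + 1619290/777 = 1536679915/777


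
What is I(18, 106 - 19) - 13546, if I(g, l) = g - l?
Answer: -13615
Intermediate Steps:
I(18, 106 - 19) - 13546 = (18 - (106 - 19)) - 13546 = (18 - 1*87) - 13546 = (18 - 87) - 13546 = -69 - 13546 = -13615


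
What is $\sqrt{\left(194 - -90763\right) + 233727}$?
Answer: $6 \sqrt{9019} \approx 569.81$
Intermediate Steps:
$\sqrt{\left(194 - -90763\right) + 233727} = \sqrt{\left(194 + 90763\right) + 233727} = \sqrt{90957 + 233727} = \sqrt{324684} = 6 \sqrt{9019}$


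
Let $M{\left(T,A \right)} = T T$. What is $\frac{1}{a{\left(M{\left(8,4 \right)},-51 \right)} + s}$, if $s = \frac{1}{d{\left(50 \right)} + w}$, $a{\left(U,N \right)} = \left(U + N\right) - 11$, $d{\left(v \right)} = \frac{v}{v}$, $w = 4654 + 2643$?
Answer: $\frac{7298}{14597} \approx 0.49997$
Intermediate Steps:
$w = 7297$
$d{\left(v \right)} = 1$
$M{\left(T,A \right)} = T^{2}$
$a{\left(U,N \right)} = -11 + N + U$ ($a{\left(U,N \right)} = \left(N + U\right) - 11 = -11 + N + U$)
$s = \frac{1}{7298}$ ($s = \frac{1}{1 + 7297} = \frac{1}{7298} \approx 0.00013702$)
$\frac{1}{a{\left(M{\left(8,4 \right)},-51 \right)} + s} = \frac{1}{\left(-11 - 51 + 8^{2}\right) + \frac{1}{7298}} = \frac{1}{\left(-11 - 51 + 64\right) + \frac{1}{7298}} = \frac{1}{2 + \frac{1}{7298}} = \frac{1}{\frac{14597}{7298}} = \frac{7298}{14597}$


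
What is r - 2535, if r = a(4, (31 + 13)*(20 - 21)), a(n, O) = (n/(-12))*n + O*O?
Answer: -1801/3 ≈ -600.33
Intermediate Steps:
a(n, O) = O² - n²/12 (a(n, O) = (n*(-1/12))*n + O² = (-n/12)*n + O² = -n²/12 + O² = O² - n²/12)
r = 5804/3 (r = ((31 + 13)*(20 - 21))² - 1/12*4² = (44*(-1))² - 1/12*16 = (-44)² - 4/3 = 1936 - 4/3 = 5804/3 ≈ 1934.7)
r - 2535 = 5804/3 - 2535 = -1801/3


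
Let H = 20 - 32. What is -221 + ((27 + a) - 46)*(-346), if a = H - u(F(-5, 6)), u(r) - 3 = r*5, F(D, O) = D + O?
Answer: 13273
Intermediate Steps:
u(r) = 3 + 5*r (u(r) = 3 + r*5 = 3 + 5*r)
H = -12
a = -20 (a = -12 - (3 + 5*(-5 + 6)) = -12 - (3 + 5*1) = -12 - (3 + 5) = -12 - 1*8 = -12 - 8 = -20)
-221 + ((27 + a) - 46)*(-346) = -221 + ((27 - 20) - 46)*(-346) = -221 + (7 - 46)*(-346) = -221 - 39*(-346) = -221 + 13494 = 13273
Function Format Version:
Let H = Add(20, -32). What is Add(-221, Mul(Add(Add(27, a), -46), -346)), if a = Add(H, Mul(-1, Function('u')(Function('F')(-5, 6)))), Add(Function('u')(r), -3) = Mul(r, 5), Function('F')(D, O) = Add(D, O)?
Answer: 13273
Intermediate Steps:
Function('u')(r) = Add(3, Mul(5, r)) (Function('u')(r) = Add(3, Mul(r, 5)) = Add(3, Mul(5, r)))
H = -12
a = -20 (a = Add(-12, Mul(-1, Add(3, Mul(5, Add(-5, 6))))) = Add(-12, Mul(-1, Add(3, Mul(5, 1)))) = Add(-12, Mul(-1, Add(3, 5))) = Add(-12, Mul(-1, 8)) = Add(-12, -8) = -20)
Add(-221, Mul(Add(Add(27, a), -46), -346)) = Add(-221, Mul(Add(Add(27, -20), -46), -346)) = Add(-221, Mul(Add(7, -46), -346)) = Add(-221, Mul(-39, -346)) = Add(-221, 13494) = 13273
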